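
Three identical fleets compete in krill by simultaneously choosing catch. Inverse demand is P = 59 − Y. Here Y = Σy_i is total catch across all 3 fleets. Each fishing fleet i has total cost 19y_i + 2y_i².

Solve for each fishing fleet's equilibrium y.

A representative fishing fleet's profit is π_i = y_i(59 − Y) − 19y_i − 2y_i², with Y = y_i + Σ_{j≠i} y_j.
First-order condition: 40 − 6y_i − Σ_{j≠i} y_j = 0.
In a symmetric equilibrium every fishing fleet chooses the same y, so Σ_{j≠i} y_j = 2y. The condition becomes 40 − 8y = 0, giving y = 40/8 = 5.

5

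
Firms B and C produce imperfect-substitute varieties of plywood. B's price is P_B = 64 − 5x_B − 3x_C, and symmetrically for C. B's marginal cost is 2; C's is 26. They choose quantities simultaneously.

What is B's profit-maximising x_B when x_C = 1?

5.9

Firm B's profit: π = x_B(64 − 5x_B − 3x_C) − 2x_B.
∂π/∂x_B = 62 − 10x_B − 3x_C = 0 ⇒ x_B = 6.2 − 0.3x_C.
At x_C = 1: x_B = 6.2 − 0.3·1 = 5.9.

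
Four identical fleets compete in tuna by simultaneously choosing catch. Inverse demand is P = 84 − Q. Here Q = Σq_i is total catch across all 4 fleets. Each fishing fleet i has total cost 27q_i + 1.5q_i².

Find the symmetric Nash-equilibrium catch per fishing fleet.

A representative fishing fleet's profit is π_i = q_i(84 − Q) − 27q_i − 1.5q_i², with Q = q_i + Σ_{j≠i} q_j.
First-order condition: 57 − 5q_i − Σ_{j≠i} q_j = 0.
In a symmetric equilibrium every fishing fleet chooses the same q, so Σ_{j≠i} q_j = 3q. The condition becomes 57 − 8q = 0, giving q = 57/8 = 7.125.

7.125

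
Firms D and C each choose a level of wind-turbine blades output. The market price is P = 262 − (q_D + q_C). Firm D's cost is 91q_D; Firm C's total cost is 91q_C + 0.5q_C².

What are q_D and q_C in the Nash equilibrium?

Firm D's profit: π = q_D(262 − (q_D + q_C)) − 91q_D.
∂π/∂q_D = 171 − 2q_D − q_C = 0, so q_D = 85.5 − 0.5q_C.
For C: ∂π/∂q_C = 171 − 3q_C − q_D = 0 ⇒ q_C = 57 − (1/3)q_D.
Plugging q_C into D's best response: q_D = 85.5 − 0.5(57 − (1/3)q_D) ⇒ (5/6)q_D = 57, so q_D = 68.4.
Then q_C = 57 − (1/3)·68.4 = 34.2.

68.4, 34.2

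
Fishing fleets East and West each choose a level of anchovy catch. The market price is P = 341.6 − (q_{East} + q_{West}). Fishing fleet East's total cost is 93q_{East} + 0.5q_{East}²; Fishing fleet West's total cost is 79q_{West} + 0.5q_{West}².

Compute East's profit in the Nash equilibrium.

5472.24

Fishing fleet East's profit: π = q_{East}(341.6 − (q_{East} + q_{West})) − 93q_{East} − 0.5q_{East}².
∂π/∂q_{East} = 248.6 − 3q_{East} − q_{West} = 0, so q_{East} = 1243/15 − (1/3)q_{West}.
By the same steps for West: q_{West} = 1313/15 − (1/3)q_{East}.
Plugging q_{West} into East's best response: q_{East} = 1243/15 − (1/3)(1313/15 − (1/3)q_{East}) ⇒ (8/9)q_{East} = 2416/45, so q_{East} = 60.4.
Then q_{West} = 1313/15 − (1/3)·60.4 = 67.4.
Price P = 341.6 − 127.8 = 213.8.
East's profit: (213.8 − 93)·60.4 − 0.5(60.4)² = 5472.24.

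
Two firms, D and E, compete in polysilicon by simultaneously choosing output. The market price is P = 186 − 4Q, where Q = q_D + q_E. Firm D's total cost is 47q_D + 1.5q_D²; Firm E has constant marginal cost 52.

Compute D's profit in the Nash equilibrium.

Firm D's profit: π = q_D(186 − 4(q_D + q_E)) − 47q_D − 1.5q_D².
∂π/∂q_D = 139 − 11q_D − 4q_E = 0, so q_D = 139/11 − (4/11)q_E.
For E: ∂π/∂q_E = 134 − 8q_E − 4q_D = 0 ⇒ q_E = 16.75 − 0.5q_D.
Solving the two reaction functions simultaneously: (1 − (−4/11)(−0.5))q_D = 139/11 − (4/11)·16.75, so (9/11)q_D = 72/11 and q_D = 8.
Then q_E = 16.75 − 0.5·8 = 12.75.
Price P = 186 − 4·20.75 = 103.
D's profit: (103 − 47)·8 − 1.5(8)² = 352.

352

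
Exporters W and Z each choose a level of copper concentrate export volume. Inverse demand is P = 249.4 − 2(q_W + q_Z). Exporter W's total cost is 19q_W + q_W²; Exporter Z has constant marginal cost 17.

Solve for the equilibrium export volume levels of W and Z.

22.84, 46.68

Exporter W's profit: π = q_W(249.4 − 2(q_W + q_Z)) − 19q_W − q_W².
∂π/∂q_W = 230.4 − 6q_W − 2q_Z = 0, so q_W = 38.4 − (1/3)q_Z.
For Z: ∂π/∂q_Z = 232.4 − 4q_Z − 2q_W = 0 ⇒ q_Z = 58.1 − 0.5q_W.
Substituting the second reaction function into the first: q_W = 38.4 − (1/3)(58.1 − 0.5q_W), which gives (5/6)q_W = 571/30 ⇒ q_W = 22.84.
Then q_Z = 58.1 − 0.5·22.84 = 46.68.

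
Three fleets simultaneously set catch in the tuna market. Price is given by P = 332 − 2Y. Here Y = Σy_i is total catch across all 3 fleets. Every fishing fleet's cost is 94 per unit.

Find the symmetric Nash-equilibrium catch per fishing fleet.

A representative fishing fleet's profit is π_i = y_i(332 − 2Y) − 94y_i, with Y = y_i + Σ_{j≠i} y_j.
First-order condition: 238 − 4y_i − 2Σ_{j≠i} y_j = 0.
With identical fishing fleets, set every y_j = y: then 238 − 4y − 4y = 0, i.e. y = 238/8 = 29.75.

29.75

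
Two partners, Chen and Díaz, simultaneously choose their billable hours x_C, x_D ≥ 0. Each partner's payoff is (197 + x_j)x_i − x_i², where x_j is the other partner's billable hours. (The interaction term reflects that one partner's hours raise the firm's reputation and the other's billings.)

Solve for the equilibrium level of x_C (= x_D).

197

Chen's payoff is (197 + x_D)x_C − x_C².
∂π/∂x_C = 197 + x_D − 2x_C = 0, so x_C = 98.5 + 0.5x_D.
Setting x_C = x_D in the reaction function: x_C = 98.5 + 0.5x_C, so x_C = 98.5 / 0.5 = 197.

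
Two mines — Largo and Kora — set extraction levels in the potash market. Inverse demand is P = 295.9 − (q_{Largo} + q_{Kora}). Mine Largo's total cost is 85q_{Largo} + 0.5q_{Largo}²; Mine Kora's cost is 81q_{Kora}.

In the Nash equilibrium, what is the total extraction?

128.14

Mine Largo's profit: π = q_{Largo}(295.9 − (q_{Largo} + q_{Kora})) − 85q_{Largo} − 0.5q_{Largo}².
∂π/∂q_{Largo} = 210.9 − 3q_{Largo} − q_{Kora} = 0, so q_{Largo} = 70.3 − (1/3)q_{Kora}.
For Kora: ∂π/∂q_{Kora} = 214.9 − 2q_{Kora} − q_{Largo} = 0 ⇒ q_{Kora} = 107.45 − 0.5q_{Largo}.
Solving the two reaction functions simultaneously: (1 − (−1/3)(−0.5))q_{Largo} = 70.3 − (1/3)·107.45, so (5/6)q_{Largo} = 2069/60 and q_{Largo} = 41.38.
Then q_{Kora} = 107.45 − 0.5·41.38 = 86.76.
Total extraction: 41.38 + 86.76 = 128.14.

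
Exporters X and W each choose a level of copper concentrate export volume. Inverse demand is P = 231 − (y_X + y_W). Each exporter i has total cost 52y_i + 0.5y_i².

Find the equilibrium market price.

141.5

Exporter X's profit: π = y_X(231 − (y_X + y_W)) − 52y_X − 0.5y_X².
∂π/∂y_X = 179 − 3y_X − y_W = 0, so y_X = 179/3 − (1/3)y_W.
By symmetry y_W = y_X; substituting into the reaction function, (4/3)y_X = 179/3 and y_X = 44.75.
Equilibrium price: P = 231 − 89.5 = 141.5.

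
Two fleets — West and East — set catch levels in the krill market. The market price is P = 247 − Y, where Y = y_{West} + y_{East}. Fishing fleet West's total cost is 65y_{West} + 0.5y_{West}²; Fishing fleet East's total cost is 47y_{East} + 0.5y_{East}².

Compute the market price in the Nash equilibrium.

Fishing fleet West's profit: π = y_{West}(247 − (y_{West} + y_{East})) − 65y_{West} − 0.5y_{West}².
∂π/∂y_{West} = 182 − 3y_{West} − y_{East} = 0, so y_{West} = 182/3 − (1/3)y_{East}.
By the same steps for East: y_{East} = 200/3 − (1/3)y_{West}.
Solving the two reaction functions simultaneously: (1 − (−1/3)(−1/3))y_{West} = 182/3 − (1/3)·(200/3), so (8/9)y_{West} = 346/9 and y_{West} = 43.25.
Then y_{East} = 200/3 − (1/3)·43.25 = 52.25.
Equilibrium price: P = 247 − 95.5 = 151.5.

151.5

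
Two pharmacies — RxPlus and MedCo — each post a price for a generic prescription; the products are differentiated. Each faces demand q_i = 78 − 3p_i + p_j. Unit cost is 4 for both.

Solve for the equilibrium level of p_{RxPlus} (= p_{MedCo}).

18

RxPlus's profit: π = (p_{RxPlus} − 4)(78 − 3p_{RxPlus} + p_{MedCo}).
∂π/∂p_{RxPlus} = 90 − 6p_{RxPlus} + p_{MedCo} = 0 ⇒ p_{RxPlus} = 15 + (1/6)p_{MedCo}.
Setting p_{RxPlus} = p_{MedCo} in the reaction function: p_{RxPlus} = 15 + (1/6)p_{RxPlus}, so p_{RxPlus} = 15 / (5/6) = 18.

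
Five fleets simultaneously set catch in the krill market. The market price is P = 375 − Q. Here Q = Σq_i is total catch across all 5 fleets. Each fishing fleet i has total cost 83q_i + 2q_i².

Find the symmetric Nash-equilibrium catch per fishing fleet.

A representative fishing fleet's profit is π_i = q_i(375 − Q) − 83q_i − 2q_i², with Q = q_i + Σ_{j≠i} q_j.
First-order condition: 292 − 6q_i − Σ_{j≠i} q_j = 0.
With identical fishing fleets, set every q_j = q: then 292 − 6q − 4q = 0, i.e. q = 292/10 = 29.2.

29.2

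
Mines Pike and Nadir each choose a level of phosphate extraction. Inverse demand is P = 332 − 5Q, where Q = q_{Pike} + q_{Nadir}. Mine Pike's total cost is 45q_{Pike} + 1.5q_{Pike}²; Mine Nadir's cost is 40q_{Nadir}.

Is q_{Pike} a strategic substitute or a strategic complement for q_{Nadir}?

strategic substitutes

Mine Pike's profit: π = q_{Pike}(332 − 5(q_{Pike} + q_{Nadir})) − 45q_{Pike} − 1.5q_{Pike}².
∂π/∂q_{Pike} = 287 − 13q_{Pike} − 5q_{Nadir} = 0, so q_{Pike} = 287/13 − (5/13)q_{Nadir}.
The best-response slope dq_{Pike}/dq_{Nadir} = −5/13 < 0: the reaction function is downward-sloping, so the choices are strategic substitutes.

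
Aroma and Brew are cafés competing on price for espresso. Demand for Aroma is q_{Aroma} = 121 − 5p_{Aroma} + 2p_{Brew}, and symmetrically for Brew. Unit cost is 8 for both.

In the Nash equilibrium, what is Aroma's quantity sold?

Aroma's profit: π = (p_{Aroma} − 8)(121 − 5p_{Aroma} + 2p_{Brew}).
∂π/∂p_{Aroma} = 161 − 10p_{Aroma} + 2p_{Brew} = 0 ⇒ p_{Aroma} = 16.1 + 0.2p_{Brew}.
By symmetry p_{Brew} = p_{Aroma}; substituting into the reaction function, 0.8p_{Aroma} = 16.1 and p_{Aroma} = 20.125.
q_{Aroma} = 121 − 5·20.125 + 2·20.125 = 60.625.

60.625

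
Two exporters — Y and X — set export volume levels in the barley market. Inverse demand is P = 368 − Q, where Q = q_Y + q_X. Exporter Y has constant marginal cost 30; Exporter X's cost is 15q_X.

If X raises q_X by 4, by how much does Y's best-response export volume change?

-2

Exporter Y's profit: π = q_Y(368 − (q_Y + q_X)) − 30q_Y.
∂π/∂q_Y = 338 − 2q_Y − q_X = 0, so q_Y = 169 − 0.5q_X.
The reaction-function slope is −0.5, so a 4-unit rise in q_X moves q_Y by −0.5 × 4 = −2. Y's best response falls — the actions are strategic substitutes.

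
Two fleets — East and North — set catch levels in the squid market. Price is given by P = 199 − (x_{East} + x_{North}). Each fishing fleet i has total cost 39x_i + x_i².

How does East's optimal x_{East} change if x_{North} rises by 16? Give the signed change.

-4

Fishing fleet East's profit: π = x_{East}(199 − (x_{East} + x_{North})) − 39x_{East} − x_{East}².
∂π/∂x_{East} = 160 − 4x_{East} − x_{North} = 0, so x_{East} = 40 − 0.25x_{North}.
The reaction-function slope is −0.25, so a 16-unit rise in x_{North} moves x_{East} by −0.25 × 16 = −4. East's best response falls — the actions are strategic substitutes.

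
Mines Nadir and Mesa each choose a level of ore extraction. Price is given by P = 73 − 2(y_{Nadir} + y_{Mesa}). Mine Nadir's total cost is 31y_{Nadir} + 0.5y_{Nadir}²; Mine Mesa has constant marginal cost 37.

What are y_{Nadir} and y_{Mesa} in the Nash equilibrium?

Mine Nadir's profit: π = y_{Nadir}(73 − 2(y_{Nadir} + y_{Mesa})) − 31y_{Nadir} − 0.5y_{Nadir}².
∂π/∂y_{Nadir} = 42 − 5y_{Nadir} − 2y_{Mesa} = 0, so y_{Nadir} = 8.4 − 0.4y_{Mesa}.
For Mesa: ∂π/∂y_{Mesa} = 36 − 4y_{Mesa} − 2y_{Nadir} = 0 ⇒ y_{Mesa} = 9 − 0.5y_{Nadir}.
Plugging y_{Mesa} into Nadir's best response: y_{Nadir} = 8.4 − 0.4(9 − 0.5y_{Nadir}) ⇒ 0.8y_{Nadir} = 4.8, so y_{Nadir} = 6.
Then y_{Mesa} = 9 − 0.5·6 = 6.

6, 6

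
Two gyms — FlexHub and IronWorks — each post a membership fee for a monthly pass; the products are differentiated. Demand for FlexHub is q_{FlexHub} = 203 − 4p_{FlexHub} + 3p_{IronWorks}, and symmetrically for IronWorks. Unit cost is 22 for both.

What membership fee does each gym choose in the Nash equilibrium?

FlexHub's profit: π = (p_{FlexHub} − 22)(203 − 4p_{FlexHub} + 3p_{IronWorks}).
∂π/∂p_{FlexHub} = 291 − 8p_{FlexHub} + 3p_{IronWorks} = 0 ⇒ p_{FlexHub} = 36.375 + 0.375p_{IronWorks}.
The game is symmetric, so in equilibrium p_{IronWorks} = p_{FlexHub}: the reaction function gives 0.625p_{FlexHub} = 36.375, hence p_{FlexHub} = 58.2.

58.2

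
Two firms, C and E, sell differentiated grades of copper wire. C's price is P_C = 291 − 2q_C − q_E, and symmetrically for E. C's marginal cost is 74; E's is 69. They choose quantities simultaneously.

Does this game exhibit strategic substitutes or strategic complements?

strategic substitutes

Firm C's profit: π = q_C(291 − 2q_C − q_E) − 74q_C.
∂π/∂q_C = 217 − 4q_C − q_E = 0 ⇒ q_C = 54.25 − 0.25q_E.
The best-response slope dq_C/dq_E = −0.25 < 0: the reaction function is downward-sloping, so the choices are strategic substitutes.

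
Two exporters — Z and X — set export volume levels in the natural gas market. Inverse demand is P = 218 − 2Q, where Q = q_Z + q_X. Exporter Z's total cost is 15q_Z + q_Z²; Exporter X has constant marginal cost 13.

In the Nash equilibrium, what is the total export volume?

61.3

Exporter Z's profit: π = q_Z(218 − 2(q_Z + q_X)) − 15q_Z − q_Z².
∂π/∂q_Z = 203 − 6q_Z − 2q_X = 0, so q_Z = 203/6 − (1/3)q_X.
For X: ∂π/∂q_X = 205 − 4q_X − 2q_Z = 0 ⇒ q_X = 51.25 − 0.5q_Z.
Substituting the second reaction function into the first: q_Z = 203/6 − (1/3)(51.25 − 0.5q_Z), which gives (5/6)q_Z = 16.75 ⇒ q_Z = 20.1.
Then q_X = 51.25 − 0.5·20.1 = 41.2.
Total export volume: 20.1 + 41.2 = 61.3.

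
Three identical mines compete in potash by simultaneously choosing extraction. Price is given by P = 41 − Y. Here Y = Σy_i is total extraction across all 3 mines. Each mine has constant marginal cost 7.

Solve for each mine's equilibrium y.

8.5

A representative mine's profit is π_i = y_i(41 − Y) − 7y_i, with Y = y_i + Σ_{j≠i} y_j.
First-order condition: 34 − 2y_i − Σ_{j≠i} y_j = 0.
In a symmetric equilibrium every mine chooses the same y, so Σ_{j≠i} y_j = 2y. The condition becomes 34 − 4y = 0, giving y = 34/4 = 8.5.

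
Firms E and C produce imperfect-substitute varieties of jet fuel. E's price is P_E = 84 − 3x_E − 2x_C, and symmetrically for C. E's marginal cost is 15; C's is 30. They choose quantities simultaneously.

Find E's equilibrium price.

43.6875

Firm E's profit: π = x_E(84 − 3x_E − 2x_C) − 15x_E.
∂π/∂x_E = 69 − 6x_E − 2x_C = 0 ⇒ x_E = 11.5 − (1/3)x_C.
Similarly x_C = 9 − (1/3)x_E.
Solving the two reaction functions simultaneously: (1 − (−1/3)(−1/3))x_E = 11.5 − (1/3)·9, so (8/9)x_E = 8.5 and x_E = 9.5625.
Then x_C = 9 − (1/3)·9.5625 = 5.8125.
P_E = 84 − 3·9.5625 − 2·5.8125 = 43.6875.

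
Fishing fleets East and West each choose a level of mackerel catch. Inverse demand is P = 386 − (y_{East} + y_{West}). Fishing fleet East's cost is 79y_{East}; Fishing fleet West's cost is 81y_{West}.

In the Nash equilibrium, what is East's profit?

Fishing fleet East's profit: π = y_{East}(386 − (y_{East} + y_{West})) − 79y_{East}.
∂π/∂y_{East} = 307 − 2y_{East} − y_{West} = 0, so y_{East} = 153.5 − 0.5y_{West}.
By the same steps for West: y_{West} = 152.5 − 0.5y_{East}.
Solving the two reaction functions simultaneously: (1 − (−0.5)(−0.5))y_{East} = 153.5 − 0.5·152.5, so 0.75y_{East} = 77.25 and y_{East} = 103.
Then y_{West} = 152.5 − 0.5·103 = 101.
Price P = 386 − 204 = 182.
East's profit: (182 − 79)·103 = 10609.

10609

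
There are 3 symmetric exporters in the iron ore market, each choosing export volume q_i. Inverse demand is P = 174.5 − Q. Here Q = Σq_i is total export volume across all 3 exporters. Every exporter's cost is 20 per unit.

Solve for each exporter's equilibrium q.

38.625

A representative exporter's profit is π_i = q_i(174.5 − Q) − 20q_i, with Q = q_i + Σ_{j≠i} q_j.
First-order condition: 154.5 − 2q_i − Σ_{j≠i} q_j = 0.
With identical exporters, set every q_j = q: then 154.5 − 2q − 2q = 0, i.e. q = 154.5/4 = 38.625.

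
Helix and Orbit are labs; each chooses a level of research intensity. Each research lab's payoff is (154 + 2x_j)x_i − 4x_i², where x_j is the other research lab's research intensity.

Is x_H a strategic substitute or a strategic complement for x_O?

strategic complements

Helix's payoff is (154 + 2x_O)x_H − 4x_H².
∂π/∂x_H = 154 + 2x_O − 8x_H = 0, so x_H = 19.25 + 0.25x_O.
The best-response slope dx_H/dx_O = 0.25 > 0: the reaction function is upward-sloping, so the choices are strategic complements.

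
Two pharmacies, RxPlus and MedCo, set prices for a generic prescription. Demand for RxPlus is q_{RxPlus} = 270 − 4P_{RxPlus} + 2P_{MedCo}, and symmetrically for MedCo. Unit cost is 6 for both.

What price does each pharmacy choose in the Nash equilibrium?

RxPlus's profit: π = (P_{RxPlus} − 6)(270 − 4P_{RxPlus} + 2P_{MedCo}).
∂π/∂P_{RxPlus} = 294 − 8P_{RxPlus} + 2P_{MedCo} = 0 ⇒ P_{RxPlus} = 36.75 + 0.25P_{MedCo}.
By symmetry P_{MedCo} = P_{RxPlus}; substituting into the reaction function, 0.75P_{RxPlus} = 36.75 and P_{RxPlus} = 49.

49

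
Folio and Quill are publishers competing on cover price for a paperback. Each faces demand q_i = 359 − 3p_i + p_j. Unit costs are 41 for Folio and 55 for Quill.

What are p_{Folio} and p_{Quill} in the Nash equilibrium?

Folio's profit: π = (p_{Folio} − 41)(359 − 3p_{Folio} + p_{Quill}).
∂π/∂p_{Folio} = 482 − 6p_{Folio} + p_{Quill} = 0 ⇒ p_{Folio} = 241/3 + (1/6)p_{Quill}.
Similarly p_{Quill} = 262/3 + (1/6)p_{Folio}.
Substituting the second reaction function into the first: p_{Folio} = 241/3 + (1/6)(262/3 + (1/6)p_{Folio}), which gives (35/36)p_{Folio} = 854/9 ⇒ p_{Folio} = 97.6.
Then p_{Quill} = 262/3 + (1/6)·97.6 = 103.6.

97.6, 103.6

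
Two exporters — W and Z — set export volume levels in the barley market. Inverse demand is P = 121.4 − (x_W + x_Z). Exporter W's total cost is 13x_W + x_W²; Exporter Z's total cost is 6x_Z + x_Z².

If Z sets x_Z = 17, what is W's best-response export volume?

22.85

Exporter W's profit: π = x_W(121.4 − (x_W + x_Z)) − 13x_W − x_W².
∂π/∂x_W = 108.4 − 4x_W − x_Z = 0, so x_W = 27.1 − 0.25x_Z.
At x_Z = 17: x_W = 27.1 − 0.25·17 = 22.85.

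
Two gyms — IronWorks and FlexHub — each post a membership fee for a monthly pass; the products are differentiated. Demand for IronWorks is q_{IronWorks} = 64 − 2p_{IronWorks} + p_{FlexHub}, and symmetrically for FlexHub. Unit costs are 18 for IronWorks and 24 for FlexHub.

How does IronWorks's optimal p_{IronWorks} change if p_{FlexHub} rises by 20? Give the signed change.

IronWorks's profit: π = (p_{IronWorks} − 18)(64 − 2p_{IronWorks} + p_{FlexHub}).
∂π/∂p_{IronWorks} = 100 − 4p_{IronWorks} + p_{FlexHub} = 0 ⇒ p_{IronWorks} = 25 + 0.25p_{FlexHub}.
The reaction-function slope is 0.25, so a 20-unit rise in p_{FlexHub} moves p_{IronWorks} by 0.25 × 20 = 5. IronWorks's best response rises — the actions are strategic complements.

5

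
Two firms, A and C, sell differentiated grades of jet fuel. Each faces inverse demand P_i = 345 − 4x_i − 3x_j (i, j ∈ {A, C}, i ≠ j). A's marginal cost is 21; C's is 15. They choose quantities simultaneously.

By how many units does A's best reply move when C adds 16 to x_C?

-6

Firm A's profit: π = x_A(345 − 4x_A − 3x_C) − 21x_A.
∂π/∂x_A = 324 − 8x_A − 3x_C = 0 ⇒ x_A = 40.5 − 0.375x_C.
The reaction-function slope is −0.375, so a 16-unit rise in x_C moves x_A by −0.375 × 16 = −6. A's best response falls — the actions are strategic substitutes.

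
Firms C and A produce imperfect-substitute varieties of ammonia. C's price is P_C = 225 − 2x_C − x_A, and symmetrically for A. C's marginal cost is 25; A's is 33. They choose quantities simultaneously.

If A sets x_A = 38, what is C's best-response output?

Firm C's profit: π = x_C(225 − 2x_C − x_A) − 25x_C.
∂π/∂x_C = 200 − 4x_C − x_A = 0 ⇒ x_C = 50 − 0.25x_A.
At x_A = 38: x_C = 50 − 0.25·38 = 40.5.

40.5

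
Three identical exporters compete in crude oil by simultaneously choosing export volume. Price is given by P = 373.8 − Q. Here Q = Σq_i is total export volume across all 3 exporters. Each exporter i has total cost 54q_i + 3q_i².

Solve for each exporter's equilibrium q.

31.98

A representative exporter's profit is π_i = q_i(373.8 − Q) − 54q_i − 3q_i², with Q = q_i + Σ_{j≠i} q_j.
First-order condition: 319.8 − 8q_i − Σ_{j≠i} q_j = 0.
With identical exporters, set every q_j = q: then 319.8 − 8q − 2q = 0, i.e. q = 319.8/10 = 31.98.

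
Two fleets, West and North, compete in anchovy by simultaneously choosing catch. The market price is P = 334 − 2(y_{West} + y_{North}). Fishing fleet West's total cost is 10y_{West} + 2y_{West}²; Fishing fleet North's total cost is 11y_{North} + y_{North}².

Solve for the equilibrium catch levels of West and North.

Fishing fleet West's profit: π = y_{West}(334 − 2(y_{West} + y_{North})) − 10y_{West} − 2y_{West}².
∂π/∂y_{West} = 324 − 8y_{West} − 2y_{North} = 0, so y_{West} = 40.5 − 0.25y_{North}.
For North: ∂π/∂y_{North} = 323 − 6y_{North} − 2y_{West} = 0 ⇒ y_{North} = 323/6 − (1/3)y_{West}.
Solving the two reaction functions simultaneously: (1 − (−0.25)(−1/3))y_{West} = 40.5 − 0.25·(323/6), so (11/12)y_{West} = 649/24 and y_{West} = 29.5.
Then y_{North} = 323/6 − (1/3)·29.5 = 44.

29.5, 44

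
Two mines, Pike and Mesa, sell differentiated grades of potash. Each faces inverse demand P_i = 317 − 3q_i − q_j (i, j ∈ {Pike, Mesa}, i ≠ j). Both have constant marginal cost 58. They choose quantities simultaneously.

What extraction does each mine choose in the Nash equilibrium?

37

Mine Pike's profit: π = q_{Pike}(317 − 3q_{Pike} − q_{Mesa}) − 58q_{Pike}.
∂π/∂q_{Pike} = 259 − 6q_{Pike} − q_{Mesa} = 0 ⇒ q_{Pike} = 259/6 − (1/6)q_{Mesa}.
The game is symmetric, so in equilibrium q_{Mesa} = q_{Pike}: the reaction function gives (7/6)q_{Pike} = 259/6, hence q_{Pike} = 37.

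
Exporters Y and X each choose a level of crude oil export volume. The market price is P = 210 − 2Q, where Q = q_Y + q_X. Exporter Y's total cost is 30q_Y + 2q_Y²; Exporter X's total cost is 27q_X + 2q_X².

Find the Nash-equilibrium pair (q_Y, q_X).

17.9, 18.4

Exporter Y's profit: π = q_Y(210 − 2(q_Y + q_X)) − 30q_Y − 2q_Y².
∂π/∂q_Y = 180 − 8q_Y − 2q_X = 0, so q_Y = 22.5 − 0.25q_X.
By the same steps for X: q_X = 22.875 − 0.25q_Y.
Plugging q_X into Y's best response: q_Y = 22.5 − 0.25(22.875 − 0.25q_Y) ⇒ 0.9375q_Y = 537/32, so q_Y = 17.9.
Then q_X = 22.875 − 0.25·17.9 = 18.4.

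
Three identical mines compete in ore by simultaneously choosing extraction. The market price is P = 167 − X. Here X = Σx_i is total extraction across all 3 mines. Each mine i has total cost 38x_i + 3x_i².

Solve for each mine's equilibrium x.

12.9

A representative mine's profit is π_i = x_i(167 − X) − 38x_i − 3x_i², with X = x_i + Σ_{j≠i} x_j.
First-order condition: 129 − 8x_i − Σ_{j≠i} x_j = 0.
With identical mines, set every x_j = x: then 129 − 8x − 2x = 0, i.e. x = 129/10 = 12.9.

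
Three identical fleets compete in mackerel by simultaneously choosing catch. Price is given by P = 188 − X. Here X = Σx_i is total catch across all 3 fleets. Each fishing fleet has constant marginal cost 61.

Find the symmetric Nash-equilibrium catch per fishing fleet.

31.75

A representative fishing fleet's profit is π_i = x_i(188 − X) − 61x_i, with X = x_i + Σ_{j≠i} x_j.
First-order condition: 127 − 2x_i − Σ_{j≠i} x_j = 0.
With identical fishing fleets, set every x_j = x: then 127 − 2x − 2x = 0, i.e. x = 127/4 = 31.75.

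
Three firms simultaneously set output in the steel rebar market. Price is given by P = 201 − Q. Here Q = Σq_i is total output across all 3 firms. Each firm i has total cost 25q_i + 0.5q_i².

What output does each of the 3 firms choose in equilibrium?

35.2

A representative firm's profit is π_i = q_i(201 − Q) − 25q_i − 0.5q_i², with Q = q_i + Σ_{j≠i} q_j.
First-order condition: 176 − 3q_i − Σ_{j≠i} q_j = 0.
Imposing symmetry (q_j = q for all j) turns Σ_{j≠i} q_j into 2q, so 176 = 5q and q = 35.2.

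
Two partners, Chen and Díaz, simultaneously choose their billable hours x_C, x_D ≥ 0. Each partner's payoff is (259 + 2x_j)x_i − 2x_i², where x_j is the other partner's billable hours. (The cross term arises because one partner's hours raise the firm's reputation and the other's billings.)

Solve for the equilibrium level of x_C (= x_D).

Chen's payoff is (259 + 2x_D)x_C − 2x_C².
∂π/∂x_C = 259 + 2x_D − 4x_C = 0, so x_C = 64.75 + 0.5x_D.
The game is symmetric, so in equilibrium x_D = x_C: the reaction function gives 0.5x_C = 64.75, hence x_C = 129.5.

129.5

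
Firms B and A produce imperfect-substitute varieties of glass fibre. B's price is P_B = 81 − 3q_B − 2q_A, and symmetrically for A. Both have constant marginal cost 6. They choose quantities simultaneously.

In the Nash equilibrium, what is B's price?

34.125

Firm B's profit: π = q_B(81 − 3q_B − 2q_A) − 6q_B.
∂π/∂q_B = 75 − 6q_B − 2q_A = 0 ⇒ q_B = 12.5 − (1/3)q_A.
Setting q_B = q_A in the reaction function: q_B = 12.5 − (1/3)q_B, so q_B = 12.5 / (4/3) = 9.375.
P_B = 81 − 3·9.375 − 2·9.375 = 34.125.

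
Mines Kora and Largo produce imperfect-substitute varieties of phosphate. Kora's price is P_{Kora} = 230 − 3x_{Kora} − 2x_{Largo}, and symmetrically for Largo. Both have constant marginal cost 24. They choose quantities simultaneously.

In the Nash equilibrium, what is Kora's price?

101.25

Mine Kora's profit: π = x_{Kora}(230 − 3x_{Kora} − 2x_{Largo}) − 24x_{Kora}.
∂π/∂x_{Kora} = 206 − 6x_{Kora} − 2x_{Largo} = 0 ⇒ x_{Kora} = 103/3 − (1/3)x_{Largo}.
By symmetry x_{Largo} = x_{Kora}; substituting into the reaction function, (4/3)x_{Kora} = 103/3 and x_{Kora} = 25.75.
P_{Kora} = 230 − 3·25.75 − 2·25.75 = 101.25.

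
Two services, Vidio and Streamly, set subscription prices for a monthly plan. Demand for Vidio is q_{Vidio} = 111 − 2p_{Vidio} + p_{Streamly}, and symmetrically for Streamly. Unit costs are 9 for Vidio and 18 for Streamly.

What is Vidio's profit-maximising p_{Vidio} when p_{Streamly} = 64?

Vidio's profit: π = (p_{Vidio} − 9)(111 − 2p_{Vidio} + p_{Streamly}).
∂π/∂p_{Vidio} = 129 − 4p_{Vidio} + p_{Streamly} = 0 ⇒ p_{Vidio} = 32.25 + 0.25p_{Streamly}.
At p_{Streamly} = 64: p_{Vidio} = 32.25 + 0.25·64 = 48.25.

48.25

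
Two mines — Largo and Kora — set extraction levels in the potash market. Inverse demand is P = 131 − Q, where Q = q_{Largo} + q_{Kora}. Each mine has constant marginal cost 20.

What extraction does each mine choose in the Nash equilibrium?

37

Mine Largo's profit: π = q_{Largo}(131 − (q_{Largo} + q_{Kora})) − 20q_{Largo}.
∂π/∂q_{Largo} = 111 − 2q_{Largo} − q_{Kora} = 0, so q_{Largo} = 55.5 − 0.5q_{Kora}.
By symmetry q_{Kora} = q_{Largo}; substituting into the reaction function, 1.5q_{Largo} = 55.5 and q_{Largo} = 37.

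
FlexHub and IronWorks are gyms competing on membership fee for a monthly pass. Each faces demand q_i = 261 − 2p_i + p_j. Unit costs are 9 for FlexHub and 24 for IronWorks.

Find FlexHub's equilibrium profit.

14792

FlexHub's profit: π = (p_{FlexHub} − 9)(261 − 2p_{FlexHub} + p_{IronWorks}).
∂π/∂p_{FlexHub} = 279 − 4p_{FlexHub} + p_{IronWorks} = 0 ⇒ p_{FlexHub} = 69.75 + 0.25p_{IronWorks}.
Similarly p_{IronWorks} = 77.25 + 0.25p_{FlexHub}.
Solving the two reaction functions simultaneously: (1 − (0.25)(0.25))p_{FlexHub} = 69.75 + 0.25·77.25, so 0.9375p_{FlexHub} = 89.0625 and p_{FlexHub} = 95.
Then p_{IronWorks} = 77.25 + 0.25·95 = 101.
q_{FlexHub} = 261 − 2·95 + 101 = 172.
Profit = (95 − 9)·172 = 14792.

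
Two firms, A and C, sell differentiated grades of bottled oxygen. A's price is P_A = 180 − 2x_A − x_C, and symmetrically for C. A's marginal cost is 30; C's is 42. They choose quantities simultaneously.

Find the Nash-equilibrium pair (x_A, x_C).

30.8, 26.8

Firm A's profit: π = x_A(180 − 2x_A − x_C) − 30x_A.
∂π/∂x_A = 150 − 4x_A − x_C = 0 ⇒ x_A = 37.5 − 0.25x_C.
Similarly x_C = 34.5 − 0.25x_A.
Substituting the second reaction function into the first: x_A = 37.5 − 0.25(34.5 − 0.25x_A), which gives 0.9375x_A = 28.875 ⇒ x_A = 30.8.
Then x_C = 34.5 − 0.25·30.8 = 26.8.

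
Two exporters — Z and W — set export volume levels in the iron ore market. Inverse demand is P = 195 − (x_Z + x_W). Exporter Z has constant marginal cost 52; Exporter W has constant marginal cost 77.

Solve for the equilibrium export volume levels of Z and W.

Exporter Z's profit: π = x_Z(195 − (x_Z + x_W)) − 52x_Z.
∂π/∂x_Z = 143 − 2x_Z − x_W = 0, so x_Z = 71.5 − 0.5x_W.
By the same steps for W: x_W = 59 − 0.5x_Z.
Solving the two reaction functions simultaneously: (1 − (−0.5)(−0.5))x_Z = 71.5 − 0.5·59, so 0.75x_Z = 42 and x_Z = 56.
Then x_W = 59 − 0.5·56 = 31.

56, 31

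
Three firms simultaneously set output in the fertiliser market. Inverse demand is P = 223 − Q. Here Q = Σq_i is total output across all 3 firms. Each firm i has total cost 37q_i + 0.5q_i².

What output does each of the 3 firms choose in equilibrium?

37.2

A representative firm's profit is π_i = q_i(223 − Q) − 37q_i − 0.5q_i², with Q = q_i + Σ_{j≠i} q_j.
First-order condition: 186 − 3q_i − Σ_{j≠i} q_j = 0.
Imposing symmetry (q_j = q for all j) turns Σ_{j≠i} q_j into 2q, so 186 = 5q and q = 37.2.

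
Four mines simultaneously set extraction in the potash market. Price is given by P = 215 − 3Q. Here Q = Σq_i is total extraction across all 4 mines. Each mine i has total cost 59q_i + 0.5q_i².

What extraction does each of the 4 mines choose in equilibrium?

9.75

A representative mine's profit is π_i = q_i(215 − 3Q) − 59q_i − 0.5q_i², with Q = q_i + Σ_{j≠i} q_j.
First-order condition: 156 − 7q_i − 3Σ_{j≠i} q_j = 0.
With identical mines, set every q_j = q: then 156 − 7q − 9q = 0, i.e. q = 156/16 = 9.75.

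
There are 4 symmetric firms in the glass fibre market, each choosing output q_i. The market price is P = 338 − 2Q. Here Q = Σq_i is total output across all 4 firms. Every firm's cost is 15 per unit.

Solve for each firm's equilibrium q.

A representative firm's profit is π_i = q_i(338 − 2Q) − 15q_i, with Q = q_i + Σ_{j≠i} q_j.
First-order condition: 323 − 4q_i − 2Σ_{j≠i} q_j = 0.
With identical firms, set every q_j = q: then 323 − 4q − 6q = 0, i.e. q = 323/10 = 32.3.

32.3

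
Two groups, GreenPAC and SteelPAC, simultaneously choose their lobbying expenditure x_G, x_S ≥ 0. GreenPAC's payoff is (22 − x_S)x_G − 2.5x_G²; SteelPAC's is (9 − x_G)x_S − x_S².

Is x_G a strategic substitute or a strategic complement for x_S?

Expanding GreenPAC's payoff: 22x_G − x_Sx_G − 2.5x_G².
∂π/∂x_G = 22 − x_S − 5x_G = 0, so x_G = 4.4 − 0.2x_S.
The best-response slope dx_G/dx_S = −0.2 < 0: the reaction function is downward-sloping, so the choices are strategic substitutes.

strategic substitutes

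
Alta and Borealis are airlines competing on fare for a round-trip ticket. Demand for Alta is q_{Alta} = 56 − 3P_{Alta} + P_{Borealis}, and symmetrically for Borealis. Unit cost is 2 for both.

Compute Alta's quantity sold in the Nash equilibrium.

31.2

Alta's profit: π = (P_{Alta} − 2)(56 − 3P_{Alta} + P_{Borealis}).
∂π/∂P_{Alta} = 62 − 6P_{Alta} + P_{Borealis} = 0 ⇒ P_{Alta} = 31/3 + (1/6)P_{Borealis}.
Setting P_{Alta} = P_{Borealis} in the reaction function: P_{Alta} = 31/3 + (1/6)P_{Alta}, so P_{Alta} = (31/3) / (5/6) = 12.4.
q_{Alta} = 56 − 3·12.4 + 12.4 = 31.2.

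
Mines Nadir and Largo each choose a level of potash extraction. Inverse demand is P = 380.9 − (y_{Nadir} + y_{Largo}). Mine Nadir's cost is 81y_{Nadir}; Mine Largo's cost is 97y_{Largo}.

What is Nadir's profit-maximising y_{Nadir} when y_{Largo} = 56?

Mine Nadir's profit: π = y_{Nadir}(380.9 − (y_{Nadir} + y_{Largo})) − 81y_{Nadir}.
∂π/∂y_{Nadir} = 299.9 − 2y_{Nadir} − y_{Largo} = 0, so y_{Nadir} = 149.95 − 0.5y_{Largo}.
At y_{Largo} = 56: y_{Nadir} = 149.95 − 0.5·56 = 121.95.

121.95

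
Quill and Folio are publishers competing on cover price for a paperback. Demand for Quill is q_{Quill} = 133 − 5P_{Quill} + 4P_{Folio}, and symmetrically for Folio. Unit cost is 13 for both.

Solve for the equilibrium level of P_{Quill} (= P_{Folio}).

Quill's profit: π = (P_{Quill} − 13)(133 − 5P_{Quill} + 4P_{Folio}).
∂π/∂P_{Quill} = 198 − 10P_{Quill} + 4P_{Folio} = 0 ⇒ P_{Quill} = 19.8 + 0.4P_{Folio}.
Setting P_{Quill} = P_{Folio} in the reaction function: P_{Quill} = 19.8 + 0.4P_{Quill}, so P_{Quill} = 19.8 / 0.6 = 33.

33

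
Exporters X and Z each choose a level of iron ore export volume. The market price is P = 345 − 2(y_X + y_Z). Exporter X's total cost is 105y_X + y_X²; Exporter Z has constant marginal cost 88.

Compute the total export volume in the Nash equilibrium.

75.4

Exporter X's profit: π = y_X(345 − 2(y_X + y_Z)) − 105y_X − y_X².
∂π/∂y_X = 240 − 6y_X − 2y_Z = 0, so y_X = 40 − (1/3)y_Z.
For Z: ∂π/∂y_Z = 257 − 4y_Z − 2y_X = 0 ⇒ y_Z = 64.25 − 0.5y_X.
Plugging y_Z into X's best response: y_X = 40 − (1/3)(64.25 − 0.5y_X) ⇒ (5/6)y_X = 223/12, so y_X = 22.3.
Then y_Z = 64.25 − 0.5·22.3 = 53.1.
Total export volume: 22.3 + 53.1 = 75.4.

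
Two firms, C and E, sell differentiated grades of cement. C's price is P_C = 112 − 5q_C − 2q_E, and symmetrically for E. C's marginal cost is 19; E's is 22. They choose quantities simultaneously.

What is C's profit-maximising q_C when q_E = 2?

8.9

Firm C's profit: π = q_C(112 − 5q_C − 2q_E) − 19q_C.
∂π/∂q_C = 93 − 10q_C − 2q_E = 0 ⇒ q_C = 9.3 − 0.2q_E.
At q_E = 2: q_C = 9.3 − 0.2·2 = 8.9.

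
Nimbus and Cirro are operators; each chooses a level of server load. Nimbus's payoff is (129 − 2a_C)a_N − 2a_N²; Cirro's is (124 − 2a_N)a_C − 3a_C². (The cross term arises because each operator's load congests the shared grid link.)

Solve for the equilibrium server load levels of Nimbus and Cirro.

Expanding Nimbus's payoff: 129a_N − 2a_Ca_N − 2a_N².
∂π/∂a_N = 129 − 2a_C − 4a_N = 0, so a_N = 32.25 − 0.5a_C.
Likewise for Cirro: a_C = 62/3 − (1/3)a_N.
Plugging a_C into Nimbus's best response: a_N = 32.25 − 0.5(62/3 − (1/3)a_N) ⇒ (5/6)a_N = 263/12, so a_N = 26.3.
Then a_C = 62/3 − (1/3)·26.3 = 11.9.

26.3, 11.9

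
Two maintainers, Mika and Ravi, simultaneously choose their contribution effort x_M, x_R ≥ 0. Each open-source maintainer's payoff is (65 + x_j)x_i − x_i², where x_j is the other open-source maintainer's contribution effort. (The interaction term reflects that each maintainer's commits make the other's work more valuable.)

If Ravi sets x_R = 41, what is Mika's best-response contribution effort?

Mika's payoff is (65 + x_R)x_M − x_M².
∂π/∂x_M = 65 + x_R − 2x_M = 0, so x_M = 32.5 + 0.5x_R.
At x_R = 41: x_M = 32.5 + 0.5·41 = 53.

53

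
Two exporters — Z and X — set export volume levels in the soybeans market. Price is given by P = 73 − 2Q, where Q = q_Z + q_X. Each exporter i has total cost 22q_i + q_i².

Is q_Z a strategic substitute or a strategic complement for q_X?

Exporter Z's profit: π = q_Z(73 − 2(q_Z + q_X)) − 22q_Z − q_Z².
∂π/∂q_Z = 51 − 6q_Z − 2q_X = 0, so q_Z = 8.5 − (1/3)q_X.
The best-response slope dq_Z/dq_X = −1/3 < 0: the reaction function is downward-sloping, so the choices are strategic substitutes.

strategic substitutes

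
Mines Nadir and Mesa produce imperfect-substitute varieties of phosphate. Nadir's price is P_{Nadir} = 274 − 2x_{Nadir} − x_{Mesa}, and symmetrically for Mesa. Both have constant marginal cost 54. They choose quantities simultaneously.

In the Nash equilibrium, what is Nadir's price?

Mine Nadir's profit: π = x_{Nadir}(274 − 2x_{Nadir} − x_{Mesa}) − 54x_{Nadir}.
∂π/∂x_{Nadir} = 220 − 4x_{Nadir} − x_{Mesa} = 0 ⇒ x_{Nadir} = 55 − 0.25x_{Mesa}.
By symmetry x_{Mesa} = x_{Nadir}; substituting into the reaction function, 1.25x_{Nadir} = 55 and x_{Nadir} = 44.
P_{Nadir} = 274 − 2·44 − 44 = 142.

142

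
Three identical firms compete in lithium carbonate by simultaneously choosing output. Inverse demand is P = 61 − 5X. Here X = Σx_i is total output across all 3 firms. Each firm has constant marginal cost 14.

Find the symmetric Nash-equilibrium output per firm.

A representative firm's profit is π_i = x_i(61 − 5X) − 14x_i, with X = x_i + Σ_{j≠i} x_j.
First-order condition: 47 − 10x_i − 5Σ_{j≠i} x_j = 0.
In a symmetric equilibrium every firm chooses the same x, so Σ_{j≠i} x_j = 2x. The condition becomes 47 − 20x = 0, giving x = 47/20 = 2.35.

2.35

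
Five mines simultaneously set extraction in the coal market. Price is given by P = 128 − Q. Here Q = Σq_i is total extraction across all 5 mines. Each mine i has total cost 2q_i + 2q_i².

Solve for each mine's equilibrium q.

12.6

A representative mine's profit is π_i = q_i(128 − Q) − 2q_i − 2q_i², with Q = q_i + Σ_{j≠i} q_j.
First-order condition: 126 − 6q_i − Σ_{j≠i} q_j = 0.
With identical mines, set every q_j = q: then 126 − 6q − 4q = 0, i.e. q = 126/10 = 12.6.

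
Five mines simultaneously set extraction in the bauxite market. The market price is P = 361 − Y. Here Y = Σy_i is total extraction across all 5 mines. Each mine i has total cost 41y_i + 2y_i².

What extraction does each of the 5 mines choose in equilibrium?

A representative mine's profit is π_i = y_i(361 − Y) − 41y_i − 2y_i², with Y = y_i + Σ_{j≠i} y_j.
First-order condition: 320 − 6y_i − Σ_{j≠i} y_j = 0.
Imposing symmetry (y_j = y for all j) turns Σ_{j≠i} y_j into 4y, so 320 = 10y and y = 32.

32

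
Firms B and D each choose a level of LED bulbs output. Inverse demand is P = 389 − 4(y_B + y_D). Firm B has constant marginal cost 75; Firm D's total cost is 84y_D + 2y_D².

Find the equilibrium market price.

Firm B's profit: π = y_B(389 − 4(y_B + y_D)) − 75y_B.
∂π/∂y_B = 314 − 8y_B − 4y_D = 0, so y_B = 39.25 − 0.5y_D.
For D: ∂π/∂y_D = 305 − 12y_D − 4y_B = 0 ⇒ y_D = 305/12 − (1/3)y_B.
Plugging y_D into B's best response: y_B = 39.25 − 0.5(305/12 − (1/3)y_B) ⇒ (5/6)y_B = 637/24, so y_B = 31.85.
Then y_D = 305/12 − (1/3)·31.85 = 14.8.
Equilibrium price: P = 389 − 4·46.65 = 202.4.

202.4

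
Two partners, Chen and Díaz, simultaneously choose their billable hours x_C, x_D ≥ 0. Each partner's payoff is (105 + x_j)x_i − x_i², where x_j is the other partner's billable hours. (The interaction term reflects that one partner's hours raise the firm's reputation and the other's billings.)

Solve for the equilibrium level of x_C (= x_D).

Chen's payoff is (105 + x_D)x_C − x_C².
∂π/∂x_C = 105 + x_D − 2x_C = 0, so x_C = 52.5 + 0.5x_D.
Setting x_C = x_D in the reaction function: x_C = 52.5 + 0.5x_C, so x_C = 52.5 / 0.5 = 105.

105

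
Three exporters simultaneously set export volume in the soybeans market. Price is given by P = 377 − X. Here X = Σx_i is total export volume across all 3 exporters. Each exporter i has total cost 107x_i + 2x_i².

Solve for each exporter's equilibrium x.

33.75

A representative exporter's profit is π_i = x_i(377 − X) − 107x_i − 2x_i², with X = x_i + Σ_{j≠i} x_j.
First-order condition: 270 − 6x_i − Σ_{j≠i} x_j = 0.
With identical exporters, set every x_j = x: then 270 − 6x − 2x = 0, i.e. x = 270/8 = 33.75.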